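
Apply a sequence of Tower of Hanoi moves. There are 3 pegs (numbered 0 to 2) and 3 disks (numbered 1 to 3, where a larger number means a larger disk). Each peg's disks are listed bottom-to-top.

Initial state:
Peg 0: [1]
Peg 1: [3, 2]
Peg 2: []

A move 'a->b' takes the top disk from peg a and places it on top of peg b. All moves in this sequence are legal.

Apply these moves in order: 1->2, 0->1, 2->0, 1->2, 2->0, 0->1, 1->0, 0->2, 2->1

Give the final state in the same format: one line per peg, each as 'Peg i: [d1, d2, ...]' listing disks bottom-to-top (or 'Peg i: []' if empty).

After move 1 (1->2):
Peg 0: [1]
Peg 1: [3]
Peg 2: [2]

After move 2 (0->1):
Peg 0: []
Peg 1: [3, 1]
Peg 2: [2]

After move 3 (2->0):
Peg 0: [2]
Peg 1: [3, 1]
Peg 2: []

After move 4 (1->2):
Peg 0: [2]
Peg 1: [3]
Peg 2: [1]

After move 5 (2->0):
Peg 0: [2, 1]
Peg 1: [3]
Peg 2: []

After move 6 (0->1):
Peg 0: [2]
Peg 1: [3, 1]
Peg 2: []

After move 7 (1->0):
Peg 0: [2, 1]
Peg 1: [3]
Peg 2: []

After move 8 (0->2):
Peg 0: [2]
Peg 1: [3]
Peg 2: [1]

After move 9 (2->1):
Peg 0: [2]
Peg 1: [3, 1]
Peg 2: []

Answer: Peg 0: [2]
Peg 1: [3, 1]
Peg 2: []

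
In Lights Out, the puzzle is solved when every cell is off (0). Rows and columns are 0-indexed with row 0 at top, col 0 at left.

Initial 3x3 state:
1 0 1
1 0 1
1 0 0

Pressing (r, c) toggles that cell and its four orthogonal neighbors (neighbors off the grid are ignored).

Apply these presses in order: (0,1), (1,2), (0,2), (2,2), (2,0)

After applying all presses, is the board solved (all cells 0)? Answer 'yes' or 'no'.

After press 1 at (0,1):
0 1 0
1 1 1
1 0 0

After press 2 at (1,2):
0 1 1
1 0 0
1 0 1

After press 3 at (0,2):
0 0 0
1 0 1
1 0 1

After press 4 at (2,2):
0 0 0
1 0 0
1 1 0

After press 5 at (2,0):
0 0 0
0 0 0
0 0 0

Lights still on: 0

Answer: yes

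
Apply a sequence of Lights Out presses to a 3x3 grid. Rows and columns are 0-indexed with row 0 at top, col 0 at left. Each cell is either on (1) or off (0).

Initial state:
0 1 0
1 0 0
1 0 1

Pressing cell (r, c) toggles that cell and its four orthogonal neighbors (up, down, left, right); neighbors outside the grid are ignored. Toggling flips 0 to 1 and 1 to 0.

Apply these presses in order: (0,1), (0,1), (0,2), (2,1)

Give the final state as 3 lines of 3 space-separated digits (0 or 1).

Answer: 0 0 1
1 1 1
0 1 0

Derivation:
After press 1 at (0,1):
1 0 1
1 1 0
1 0 1

After press 2 at (0,1):
0 1 0
1 0 0
1 0 1

After press 3 at (0,2):
0 0 1
1 0 1
1 0 1

After press 4 at (2,1):
0 0 1
1 1 1
0 1 0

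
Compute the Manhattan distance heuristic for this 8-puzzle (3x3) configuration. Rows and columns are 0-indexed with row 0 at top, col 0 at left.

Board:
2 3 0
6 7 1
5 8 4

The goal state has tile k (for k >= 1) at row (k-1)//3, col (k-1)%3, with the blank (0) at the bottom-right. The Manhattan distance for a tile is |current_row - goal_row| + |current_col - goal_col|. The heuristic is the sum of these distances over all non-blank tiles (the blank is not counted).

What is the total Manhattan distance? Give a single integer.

Answer: 14

Derivation:
Tile 2: (0,0)->(0,1) = 1
Tile 3: (0,1)->(0,2) = 1
Tile 6: (1,0)->(1,2) = 2
Tile 7: (1,1)->(2,0) = 2
Tile 1: (1,2)->(0,0) = 3
Tile 5: (2,0)->(1,1) = 2
Tile 8: (2,1)->(2,1) = 0
Tile 4: (2,2)->(1,0) = 3
Sum: 1 + 1 + 2 + 2 + 3 + 2 + 0 + 3 = 14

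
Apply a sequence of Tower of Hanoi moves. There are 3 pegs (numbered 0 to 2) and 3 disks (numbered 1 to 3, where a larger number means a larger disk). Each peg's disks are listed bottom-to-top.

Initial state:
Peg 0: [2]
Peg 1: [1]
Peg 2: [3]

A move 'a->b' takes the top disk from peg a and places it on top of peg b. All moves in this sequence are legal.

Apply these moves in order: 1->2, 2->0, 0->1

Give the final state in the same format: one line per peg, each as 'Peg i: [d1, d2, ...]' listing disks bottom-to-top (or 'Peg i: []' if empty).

After move 1 (1->2):
Peg 0: [2]
Peg 1: []
Peg 2: [3, 1]

After move 2 (2->0):
Peg 0: [2, 1]
Peg 1: []
Peg 2: [3]

After move 3 (0->1):
Peg 0: [2]
Peg 1: [1]
Peg 2: [3]

Answer: Peg 0: [2]
Peg 1: [1]
Peg 2: [3]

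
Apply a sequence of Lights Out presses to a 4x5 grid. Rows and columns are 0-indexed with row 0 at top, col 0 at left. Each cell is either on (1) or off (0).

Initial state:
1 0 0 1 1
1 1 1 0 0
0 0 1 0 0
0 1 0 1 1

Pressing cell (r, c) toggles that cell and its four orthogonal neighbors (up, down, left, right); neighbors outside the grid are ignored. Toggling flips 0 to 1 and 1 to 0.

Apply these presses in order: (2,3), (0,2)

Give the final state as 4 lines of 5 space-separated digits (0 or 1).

After press 1 at (2,3):
1 0 0 1 1
1 1 1 1 0
0 0 0 1 1
0 1 0 0 1

After press 2 at (0,2):
1 1 1 0 1
1 1 0 1 0
0 0 0 1 1
0 1 0 0 1

Answer: 1 1 1 0 1
1 1 0 1 0
0 0 0 1 1
0 1 0 0 1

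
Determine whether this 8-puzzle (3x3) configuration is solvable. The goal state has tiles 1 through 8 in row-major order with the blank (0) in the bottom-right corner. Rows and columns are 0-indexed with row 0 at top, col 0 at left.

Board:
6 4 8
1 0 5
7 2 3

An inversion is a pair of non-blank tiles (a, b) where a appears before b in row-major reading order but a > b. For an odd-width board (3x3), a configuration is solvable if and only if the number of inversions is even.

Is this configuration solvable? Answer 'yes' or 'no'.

Inversions (pairs i<j in row-major order where tile[i] > tile[j] > 0): 17
17 is odd, so the puzzle is not solvable.

Answer: no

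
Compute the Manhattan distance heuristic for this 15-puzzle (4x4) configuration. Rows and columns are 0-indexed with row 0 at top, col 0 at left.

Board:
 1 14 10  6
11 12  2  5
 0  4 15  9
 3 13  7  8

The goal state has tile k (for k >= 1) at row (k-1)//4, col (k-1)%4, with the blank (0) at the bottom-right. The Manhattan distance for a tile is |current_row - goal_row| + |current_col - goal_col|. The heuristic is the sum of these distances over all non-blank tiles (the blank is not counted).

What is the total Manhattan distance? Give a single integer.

Answer: 38

Derivation:
Tile 1: (0,0)->(0,0) = 0
Tile 14: (0,1)->(3,1) = 3
Tile 10: (0,2)->(2,1) = 3
Tile 6: (0,3)->(1,1) = 3
Tile 11: (1,0)->(2,2) = 3
Tile 12: (1,1)->(2,3) = 3
Tile 2: (1,2)->(0,1) = 2
Tile 5: (1,3)->(1,0) = 3
Tile 4: (2,1)->(0,3) = 4
Tile 15: (2,2)->(3,2) = 1
Tile 9: (2,3)->(2,0) = 3
Tile 3: (3,0)->(0,2) = 5
Tile 13: (3,1)->(3,0) = 1
Tile 7: (3,2)->(1,2) = 2
Tile 8: (3,3)->(1,3) = 2
Sum: 0 + 3 + 3 + 3 + 3 + 3 + 2 + 3 + 4 + 1 + 3 + 5 + 1 + 2 + 2 = 38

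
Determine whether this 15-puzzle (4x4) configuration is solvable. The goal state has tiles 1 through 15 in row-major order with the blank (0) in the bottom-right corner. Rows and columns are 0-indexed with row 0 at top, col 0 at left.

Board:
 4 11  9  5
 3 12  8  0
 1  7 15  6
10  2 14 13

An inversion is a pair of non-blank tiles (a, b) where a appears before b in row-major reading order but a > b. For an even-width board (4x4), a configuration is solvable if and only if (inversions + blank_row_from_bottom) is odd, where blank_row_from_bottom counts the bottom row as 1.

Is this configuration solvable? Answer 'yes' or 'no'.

Answer: yes

Derivation:
Inversions: 44
Blank is in row 1 (0-indexed from top), which is row 3 counting from the bottom (bottom = 1).
44 + 3 = 47, which is odd, so the puzzle is solvable.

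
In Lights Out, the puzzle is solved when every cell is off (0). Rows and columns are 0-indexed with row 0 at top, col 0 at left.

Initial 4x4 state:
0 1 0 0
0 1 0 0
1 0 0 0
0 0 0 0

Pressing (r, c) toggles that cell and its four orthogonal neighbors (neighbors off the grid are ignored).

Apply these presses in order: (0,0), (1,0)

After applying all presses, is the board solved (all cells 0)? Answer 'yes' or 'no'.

Answer: yes

Derivation:
After press 1 at (0,0):
1 0 0 0
1 1 0 0
1 0 0 0
0 0 0 0

After press 2 at (1,0):
0 0 0 0
0 0 0 0
0 0 0 0
0 0 0 0

Lights still on: 0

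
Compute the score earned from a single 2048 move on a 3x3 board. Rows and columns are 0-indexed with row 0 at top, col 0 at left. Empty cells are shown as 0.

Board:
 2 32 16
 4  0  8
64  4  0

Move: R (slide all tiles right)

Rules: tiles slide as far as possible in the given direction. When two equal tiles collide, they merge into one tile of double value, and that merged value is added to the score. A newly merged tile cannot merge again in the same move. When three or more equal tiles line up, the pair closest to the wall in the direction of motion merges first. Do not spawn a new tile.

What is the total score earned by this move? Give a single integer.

Answer: 0

Derivation:
Slide right:
row 0: [2, 32, 16] -> [2, 32, 16]  score +0 (running 0)
row 1: [4, 0, 8] -> [0, 4, 8]  score +0 (running 0)
row 2: [64, 4, 0] -> [0, 64, 4]  score +0 (running 0)
Board after move:
 2 32 16
 0  4  8
 0 64  4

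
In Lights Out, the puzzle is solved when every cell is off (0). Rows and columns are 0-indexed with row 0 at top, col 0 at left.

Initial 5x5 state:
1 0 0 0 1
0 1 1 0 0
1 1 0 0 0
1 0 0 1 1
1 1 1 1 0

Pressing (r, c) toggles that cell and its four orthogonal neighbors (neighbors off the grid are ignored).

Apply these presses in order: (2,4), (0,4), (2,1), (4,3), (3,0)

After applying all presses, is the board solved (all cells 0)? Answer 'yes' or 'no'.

Answer: no

Derivation:
After press 1 at (2,4):
1 0 0 0 1
0 1 1 0 1
1 1 0 1 1
1 0 0 1 0
1 1 1 1 0

After press 2 at (0,4):
1 0 0 1 0
0 1 1 0 0
1 1 0 1 1
1 0 0 1 0
1 1 1 1 0

After press 3 at (2,1):
1 0 0 1 0
0 0 1 0 0
0 0 1 1 1
1 1 0 1 0
1 1 1 1 0

After press 4 at (4,3):
1 0 0 1 0
0 0 1 0 0
0 0 1 1 1
1 1 0 0 0
1 1 0 0 1

After press 5 at (3,0):
1 0 0 1 0
0 0 1 0 0
1 0 1 1 1
0 0 0 0 0
0 1 0 0 1

Lights still on: 9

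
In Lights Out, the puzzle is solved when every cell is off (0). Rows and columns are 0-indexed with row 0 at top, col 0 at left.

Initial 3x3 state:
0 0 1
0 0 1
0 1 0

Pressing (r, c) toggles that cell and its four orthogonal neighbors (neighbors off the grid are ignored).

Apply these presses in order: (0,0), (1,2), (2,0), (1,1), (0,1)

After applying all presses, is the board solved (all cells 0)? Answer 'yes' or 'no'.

After press 1 at (0,0):
1 1 1
1 0 1
0 1 0

After press 2 at (1,2):
1 1 0
1 1 0
0 1 1

After press 3 at (2,0):
1 1 0
0 1 0
1 0 1

After press 4 at (1,1):
1 0 0
1 0 1
1 1 1

After press 5 at (0,1):
0 1 1
1 1 1
1 1 1

Lights still on: 8

Answer: no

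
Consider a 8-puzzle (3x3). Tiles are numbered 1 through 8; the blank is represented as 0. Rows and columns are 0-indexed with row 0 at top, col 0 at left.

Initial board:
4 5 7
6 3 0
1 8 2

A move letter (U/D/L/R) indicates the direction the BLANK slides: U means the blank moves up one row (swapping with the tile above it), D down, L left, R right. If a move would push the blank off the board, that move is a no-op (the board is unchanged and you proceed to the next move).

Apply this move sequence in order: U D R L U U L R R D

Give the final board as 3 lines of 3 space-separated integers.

After move 1 (U):
4 5 0
6 3 7
1 8 2

After move 2 (D):
4 5 7
6 3 0
1 8 2

After move 3 (R):
4 5 7
6 3 0
1 8 2

After move 4 (L):
4 5 7
6 0 3
1 8 2

After move 5 (U):
4 0 7
6 5 3
1 8 2

After move 6 (U):
4 0 7
6 5 3
1 8 2

After move 7 (L):
0 4 7
6 5 3
1 8 2

After move 8 (R):
4 0 7
6 5 3
1 8 2

After move 9 (R):
4 7 0
6 5 3
1 8 2

After move 10 (D):
4 7 3
6 5 0
1 8 2

Answer: 4 7 3
6 5 0
1 8 2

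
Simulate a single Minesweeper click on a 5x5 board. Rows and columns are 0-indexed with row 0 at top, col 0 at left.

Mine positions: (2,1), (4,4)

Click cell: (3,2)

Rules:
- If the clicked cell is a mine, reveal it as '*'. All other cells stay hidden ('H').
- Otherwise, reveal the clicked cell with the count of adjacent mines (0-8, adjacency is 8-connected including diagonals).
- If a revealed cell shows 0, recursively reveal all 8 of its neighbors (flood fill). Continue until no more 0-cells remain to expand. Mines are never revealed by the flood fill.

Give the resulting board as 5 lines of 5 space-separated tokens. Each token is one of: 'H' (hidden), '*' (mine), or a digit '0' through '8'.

H H H H H
H H H H H
H H H H H
H H 1 H H
H H H H H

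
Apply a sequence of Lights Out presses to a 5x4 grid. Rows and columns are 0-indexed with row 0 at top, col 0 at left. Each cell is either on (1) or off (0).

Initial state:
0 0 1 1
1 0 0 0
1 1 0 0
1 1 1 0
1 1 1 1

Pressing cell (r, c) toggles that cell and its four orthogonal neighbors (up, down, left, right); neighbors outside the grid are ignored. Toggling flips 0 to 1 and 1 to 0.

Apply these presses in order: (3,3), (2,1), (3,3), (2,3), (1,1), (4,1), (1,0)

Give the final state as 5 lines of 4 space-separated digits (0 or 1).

After press 1 at (3,3):
0 0 1 1
1 0 0 0
1 1 0 1
1 1 0 1
1 1 1 0

After press 2 at (2,1):
0 0 1 1
1 1 0 0
0 0 1 1
1 0 0 1
1 1 1 0

After press 3 at (3,3):
0 0 1 1
1 1 0 0
0 0 1 0
1 0 1 0
1 1 1 1

After press 4 at (2,3):
0 0 1 1
1 1 0 1
0 0 0 1
1 0 1 1
1 1 1 1

After press 5 at (1,1):
0 1 1 1
0 0 1 1
0 1 0 1
1 0 1 1
1 1 1 1

After press 6 at (4,1):
0 1 1 1
0 0 1 1
0 1 0 1
1 1 1 1
0 0 0 1

After press 7 at (1,0):
1 1 1 1
1 1 1 1
1 1 0 1
1 1 1 1
0 0 0 1

Answer: 1 1 1 1
1 1 1 1
1 1 0 1
1 1 1 1
0 0 0 1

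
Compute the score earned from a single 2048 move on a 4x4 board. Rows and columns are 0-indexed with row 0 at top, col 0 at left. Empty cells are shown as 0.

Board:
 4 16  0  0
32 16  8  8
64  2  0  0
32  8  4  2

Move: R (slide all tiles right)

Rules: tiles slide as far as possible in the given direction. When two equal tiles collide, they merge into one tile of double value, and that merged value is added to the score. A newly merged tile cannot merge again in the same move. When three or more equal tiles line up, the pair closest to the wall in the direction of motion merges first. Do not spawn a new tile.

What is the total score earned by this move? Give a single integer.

Slide right:
row 0: [4, 16, 0, 0] -> [0, 0, 4, 16]  score +0 (running 0)
row 1: [32, 16, 8, 8] -> [0, 32, 16, 16]  score +16 (running 16)
row 2: [64, 2, 0, 0] -> [0, 0, 64, 2]  score +0 (running 16)
row 3: [32, 8, 4, 2] -> [32, 8, 4, 2]  score +0 (running 16)
Board after move:
 0  0  4 16
 0 32 16 16
 0  0 64  2
32  8  4  2

Answer: 16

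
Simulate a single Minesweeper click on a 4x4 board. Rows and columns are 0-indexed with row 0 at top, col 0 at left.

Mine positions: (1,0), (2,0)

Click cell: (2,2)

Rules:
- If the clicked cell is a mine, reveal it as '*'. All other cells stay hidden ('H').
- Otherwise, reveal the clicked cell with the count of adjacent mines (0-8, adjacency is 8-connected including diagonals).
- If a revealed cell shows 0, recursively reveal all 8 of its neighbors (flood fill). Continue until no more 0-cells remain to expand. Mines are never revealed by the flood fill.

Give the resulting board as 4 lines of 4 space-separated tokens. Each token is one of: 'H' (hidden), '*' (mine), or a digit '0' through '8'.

H 1 0 0
H 2 0 0
H 2 0 0
H 1 0 0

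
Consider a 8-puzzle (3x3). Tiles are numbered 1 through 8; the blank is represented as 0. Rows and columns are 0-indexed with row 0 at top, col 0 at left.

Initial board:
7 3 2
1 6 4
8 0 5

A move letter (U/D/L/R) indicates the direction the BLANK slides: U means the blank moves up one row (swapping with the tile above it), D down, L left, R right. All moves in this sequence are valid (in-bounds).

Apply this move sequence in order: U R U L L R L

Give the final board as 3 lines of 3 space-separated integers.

After move 1 (U):
7 3 2
1 0 4
8 6 5

After move 2 (R):
7 3 2
1 4 0
8 6 5

After move 3 (U):
7 3 0
1 4 2
8 6 5

After move 4 (L):
7 0 3
1 4 2
8 6 5

After move 5 (L):
0 7 3
1 4 2
8 6 5

After move 6 (R):
7 0 3
1 4 2
8 6 5

After move 7 (L):
0 7 3
1 4 2
8 6 5

Answer: 0 7 3
1 4 2
8 6 5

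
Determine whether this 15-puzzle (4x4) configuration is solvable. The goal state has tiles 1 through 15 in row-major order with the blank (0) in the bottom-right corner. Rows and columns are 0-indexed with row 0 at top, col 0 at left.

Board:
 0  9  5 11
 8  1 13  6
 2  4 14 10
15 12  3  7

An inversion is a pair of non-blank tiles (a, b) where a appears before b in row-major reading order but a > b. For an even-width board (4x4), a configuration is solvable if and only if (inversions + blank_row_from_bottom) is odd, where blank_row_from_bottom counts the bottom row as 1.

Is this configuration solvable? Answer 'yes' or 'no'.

Answer: no

Derivation:
Inversions: 48
Blank is in row 0 (0-indexed from top), which is row 4 counting from the bottom (bottom = 1).
48 + 4 = 52, which is even, so the puzzle is not solvable.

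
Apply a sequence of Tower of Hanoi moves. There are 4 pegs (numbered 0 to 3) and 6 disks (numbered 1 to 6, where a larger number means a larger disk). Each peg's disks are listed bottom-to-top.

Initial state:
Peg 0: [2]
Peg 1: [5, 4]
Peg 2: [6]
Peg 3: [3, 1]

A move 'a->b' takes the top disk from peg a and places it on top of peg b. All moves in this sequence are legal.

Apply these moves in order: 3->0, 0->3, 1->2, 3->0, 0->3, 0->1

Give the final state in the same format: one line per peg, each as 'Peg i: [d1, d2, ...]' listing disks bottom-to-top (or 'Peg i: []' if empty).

Answer: Peg 0: []
Peg 1: [5, 2]
Peg 2: [6, 4]
Peg 3: [3, 1]

Derivation:
After move 1 (3->0):
Peg 0: [2, 1]
Peg 1: [5, 4]
Peg 2: [6]
Peg 3: [3]

After move 2 (0->3):
Peg 0: [2]
Peg 1: [5, 4]
Peg 2: [6]
Peg 3: [3, 1]

After move 3 (1->2):
Peg 0: [2]
Peg 1: [5]
Peg 2: [6, 4]
Peg 3: [3, 1]

After move 4 (3->0):
Peg 0: [2, 1]
Peg 1: [5]
Peg 2: [6, 4]
Peg 3: [3]

After move 5 (0->3):
Peg 0: [2]
Peg 1: [5]
Peg 2: [6, 4]
Peg 3: [3, 1]

After move 6 (0->1):
Peg 0: []
Peg 1: [5, 2]
Peg 2: [6, 4]
Peg 3: [3, 1]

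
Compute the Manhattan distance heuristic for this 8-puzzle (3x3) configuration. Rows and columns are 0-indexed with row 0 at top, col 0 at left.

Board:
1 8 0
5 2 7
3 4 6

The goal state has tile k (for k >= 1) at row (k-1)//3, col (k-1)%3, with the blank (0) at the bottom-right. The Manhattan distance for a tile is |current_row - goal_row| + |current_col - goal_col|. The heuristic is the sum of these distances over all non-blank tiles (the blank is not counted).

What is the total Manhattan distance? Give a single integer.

Answer: 14

Derivation:
Tile 1: (0,0)->(0,0) = 0
Tile 8: (0,1)->(2,1) = 2
Tile 5: (1,0)->(1,1) = 1
Tile 2: (1,1)->(0,1) = 1
Tile 7: (1,2)->(2,0) = 3
Tile 3: (2,0)->(0,2) = 4
Tile 4: (2,1)->(1,0) = 2
Tile 6: (2,2)->(1,2) = 1
Sum: 0 + 2 + 1 + 1 + 3 + 4 + 2 + 1 = 14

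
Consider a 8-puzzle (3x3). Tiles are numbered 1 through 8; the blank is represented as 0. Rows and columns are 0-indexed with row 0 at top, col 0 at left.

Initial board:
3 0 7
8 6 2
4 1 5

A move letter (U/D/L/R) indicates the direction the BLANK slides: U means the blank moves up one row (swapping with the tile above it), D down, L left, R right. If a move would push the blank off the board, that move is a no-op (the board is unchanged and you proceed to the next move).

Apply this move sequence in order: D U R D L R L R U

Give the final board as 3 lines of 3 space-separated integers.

Answer: 3 7 0
8 6 2
4 1 5

Derivation:
After move 1 (D):
3 6 7
8 0 2
4 1 5

After move 2 (U):
3 0 7
8 6 2
4 1 5

After move 3 (R):
3 7 0
8 6 2
4 1 5

After move 4 (D):
3 7 2
8 6 0
4 1 5

After move 5 (L):
3 7 2
8 0 6
4 1 5

After move 6 (R):
3 7 2
8 6 0
4 1 5

After move 7 (L):
3 7 2
8 0 6
4 1 5

After move 8 (R):
3 7 2
8 6 0
4 1 5

After move 9 (U):
3 7 0
8 6 2
4 1 5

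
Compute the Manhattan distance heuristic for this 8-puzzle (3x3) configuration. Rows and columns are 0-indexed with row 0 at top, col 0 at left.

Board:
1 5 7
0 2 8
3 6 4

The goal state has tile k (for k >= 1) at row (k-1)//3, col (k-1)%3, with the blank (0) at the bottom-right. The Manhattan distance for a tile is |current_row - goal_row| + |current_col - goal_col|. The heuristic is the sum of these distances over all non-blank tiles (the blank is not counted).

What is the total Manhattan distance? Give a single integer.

Tile 1: at (0,0), goal (0,0), distance |0-0|+|0-0| = 0
Tile 5: at (0,1), goal (1,1), distance |0-1|+|1-1| = 1
Tile 7: at (0,2), goal (2,0), distance |0-2|+|2-0| = 4
Tile 2: at (1,1), goal (0,1), distance |1-0|+|1-1| = 1
Tile 8: at (1,2), goal (2,1), distance |1-2|+|2-1| = 2
Tile 3: at (2,0), goal (0,2), distance |2-0|+|0-2| = 4
Tile 6: at (2,1), goal (1,2), distance |2-1|+|1-2| = 2
Tile 4: at (2,2), goal (1,0), distance |2-1|+|2-0| = 3
Sum: 0 + 1 + 4 + 1 + 2 + 4 + 2 + 3 = 17

Answer: 17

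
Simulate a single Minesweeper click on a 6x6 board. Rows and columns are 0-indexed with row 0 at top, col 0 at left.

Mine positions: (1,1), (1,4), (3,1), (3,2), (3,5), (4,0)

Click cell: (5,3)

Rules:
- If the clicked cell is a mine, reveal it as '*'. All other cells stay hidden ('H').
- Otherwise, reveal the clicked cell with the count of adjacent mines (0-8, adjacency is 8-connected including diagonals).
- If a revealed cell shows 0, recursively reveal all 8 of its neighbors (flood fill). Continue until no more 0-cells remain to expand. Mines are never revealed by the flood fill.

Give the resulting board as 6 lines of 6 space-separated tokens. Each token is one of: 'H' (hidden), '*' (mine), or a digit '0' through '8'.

H H H H H H
H H H H H H
H H H H H H
H H H H H H
H 3 2 1 1 1
H 1 0 0 0 0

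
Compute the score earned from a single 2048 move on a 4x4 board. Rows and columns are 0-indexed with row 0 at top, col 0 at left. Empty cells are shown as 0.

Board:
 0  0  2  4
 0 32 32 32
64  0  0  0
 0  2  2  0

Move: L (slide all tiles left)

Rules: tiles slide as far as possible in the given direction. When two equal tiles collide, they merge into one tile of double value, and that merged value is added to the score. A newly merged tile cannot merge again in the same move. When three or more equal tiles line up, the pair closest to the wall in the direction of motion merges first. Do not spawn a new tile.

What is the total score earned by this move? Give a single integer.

Slide left:
row 0: [0, 0, 2, 4] -> [2, 4, 0, 0]  score +0 (running 0)
row 1: [0, 32, 32, 32] -> [64, 32, 0, 0]  score +64 (running 64)
row 2: [64, 0, 0, 0] -> [64, 0, 0, 0]  score +0 (running 64)
row 3: [0, 2, 2, 0] -> [4, 0, 0, 0]  score +4 (running 68)
Board after move:
 2  4  0  0
64 32  0  0
64  0  0  0
 4  0  0  0

Answer: 68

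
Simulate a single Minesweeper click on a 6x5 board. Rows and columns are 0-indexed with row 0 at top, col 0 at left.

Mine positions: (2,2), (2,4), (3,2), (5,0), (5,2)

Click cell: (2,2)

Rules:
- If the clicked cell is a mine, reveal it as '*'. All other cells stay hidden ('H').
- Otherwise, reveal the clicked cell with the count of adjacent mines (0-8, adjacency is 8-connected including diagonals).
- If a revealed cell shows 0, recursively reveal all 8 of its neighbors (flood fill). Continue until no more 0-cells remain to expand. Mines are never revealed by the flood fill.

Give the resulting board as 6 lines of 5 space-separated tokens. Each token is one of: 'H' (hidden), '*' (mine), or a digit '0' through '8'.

H H H H H
H H H H H
H H * H H
H H H H H
H H H H H
H H H H H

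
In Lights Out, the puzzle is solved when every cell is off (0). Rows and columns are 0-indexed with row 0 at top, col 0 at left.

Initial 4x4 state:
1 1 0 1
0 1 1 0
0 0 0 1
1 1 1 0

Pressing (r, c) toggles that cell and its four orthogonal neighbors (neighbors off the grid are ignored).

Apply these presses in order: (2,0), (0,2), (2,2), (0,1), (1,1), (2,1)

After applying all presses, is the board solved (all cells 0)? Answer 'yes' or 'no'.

After press 1 at (2,0):
1 1 0 1
1 1 1 0
1 1 0 1
0 1 1 0

After press 2 at (0,2):
1 0 1 0
1 1 0 0
1 1 0 1
0 1 1 0

After press 3 at (2,2):
1 0 1 0
1 1 1 0
1 0 1 0
0 1 0 0

After press 4 at (0,1):
0 1 0 0
1 0 1 0
1 0 1 0
0 1 0 0

After press 5 at (1,1):
0 0 0 0
0 1 0 0
1 1 1 0
0 1 0 0

After press 6 at (2,1):
0 0 0 0
0 0 0 0
0 0 0 0
0 0 0 0

Lights still on: 0

Answer: yes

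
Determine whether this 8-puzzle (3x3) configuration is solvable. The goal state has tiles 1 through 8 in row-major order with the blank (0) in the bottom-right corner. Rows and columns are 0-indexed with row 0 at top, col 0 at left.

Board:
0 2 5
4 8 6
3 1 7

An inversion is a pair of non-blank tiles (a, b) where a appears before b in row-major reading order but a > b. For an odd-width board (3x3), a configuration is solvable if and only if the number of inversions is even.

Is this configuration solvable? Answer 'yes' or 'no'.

Inversions (pairs i<j in row-major order where tile[i] > tile[j] > 0): 13
13 is odd, so the puzzle is not solvable.

Answer: no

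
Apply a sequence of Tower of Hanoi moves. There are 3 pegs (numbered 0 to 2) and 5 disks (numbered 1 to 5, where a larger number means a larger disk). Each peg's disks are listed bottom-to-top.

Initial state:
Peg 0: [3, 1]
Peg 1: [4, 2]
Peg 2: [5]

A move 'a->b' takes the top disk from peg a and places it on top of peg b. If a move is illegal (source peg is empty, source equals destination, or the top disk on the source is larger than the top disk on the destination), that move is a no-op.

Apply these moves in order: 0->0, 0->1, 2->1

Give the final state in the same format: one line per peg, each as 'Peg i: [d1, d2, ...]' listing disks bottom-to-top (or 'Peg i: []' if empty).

Answer: Peg 0: [3]
Peg 1: [4, 2, 1]
Peg 2: [5]

Derivation:
After move 1 (0->0):
Peg 0: [3, 1]
Peg 1: [4, 2]
Peg 2: [5]

After move 2 (0->1):
Peg 0: [3]
Peg 1: [4, 2, 1]
Peg 2: [5]

After move 3 (2->1):
Peg 0: [3]
Peg 1: [4, 2, 1]
Peg 2: [5]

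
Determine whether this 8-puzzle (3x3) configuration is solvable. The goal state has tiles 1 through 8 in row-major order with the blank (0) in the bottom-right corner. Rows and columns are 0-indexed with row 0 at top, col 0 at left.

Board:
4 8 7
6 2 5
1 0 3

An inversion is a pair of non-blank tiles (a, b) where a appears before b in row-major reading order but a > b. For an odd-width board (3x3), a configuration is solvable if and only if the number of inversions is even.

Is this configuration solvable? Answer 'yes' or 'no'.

Answer: no

Derivation:
Inversions (pairs i<j in row-major order where tile[i] > tile[j] > 0): 21
21 is odd, so the puzzle is not solvable.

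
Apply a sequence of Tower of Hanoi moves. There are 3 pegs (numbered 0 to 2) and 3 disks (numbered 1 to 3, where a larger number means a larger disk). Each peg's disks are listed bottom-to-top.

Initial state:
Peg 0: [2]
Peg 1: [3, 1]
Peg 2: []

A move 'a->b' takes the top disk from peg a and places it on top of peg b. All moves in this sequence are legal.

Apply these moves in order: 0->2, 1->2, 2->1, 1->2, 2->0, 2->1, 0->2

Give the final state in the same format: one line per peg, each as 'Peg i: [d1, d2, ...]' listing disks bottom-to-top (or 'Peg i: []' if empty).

Answer: Peg 0: []
Peg 1: [3, 2]
Peg 2: [1]

Derivation:
After move 1 (0->2):
Peg 0: []
Peg 1: [3, 1]
Peg 2: [2]

After move 2 (1->2):
Peg 0: []
Peg 1: [3]
Peg 2: [2, 1]

After move 3 (2->1):
Peg 0: []
Peg 1: [3, 1]
Peg 2: [2]

After move 4 (1->2):
Peg 0: []
Peg 1: [3]
Peg 2: [2, 1]

After move 5 (2->0):
Peg 0: [1]
Peg 1: [3]
Peg 2: [2]

After move 6 (2->1):
Peg 0: [1]
Peg 1: [3, 2]
Peg 2: []

After move 7 (0->2):
Peg 0: []
Peg 1: [3, 2]
Peg 2: [1]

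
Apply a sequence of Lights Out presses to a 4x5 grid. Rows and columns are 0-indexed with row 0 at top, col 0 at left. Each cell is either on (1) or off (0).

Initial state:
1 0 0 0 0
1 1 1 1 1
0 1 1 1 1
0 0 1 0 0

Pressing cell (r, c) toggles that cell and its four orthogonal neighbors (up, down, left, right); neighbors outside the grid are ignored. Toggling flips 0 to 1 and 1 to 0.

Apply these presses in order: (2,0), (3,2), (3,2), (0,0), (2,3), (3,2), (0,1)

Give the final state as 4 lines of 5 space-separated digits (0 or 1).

Answer: 1 0 1 0 0
1 0 1 0 1
1 0 1 0 0
1 1 0 0 0

Derivation:
After press 1 at (2,0):
1 0 0 0 0
0 1 1 1 1
1 0 1 1 1
1 0 1 0 0

After press 2 at (3,2):
1 0 0 0 0
0 1 1 1 1
1 0 0 1 1
1 1 0 1 0

After press 3 at (3,2):
1 0 0 0 0
0 1 1 1 1
1 0 1 1 1
1 0 1 0 0

After press 4 at (0,0):
0 1 0 0 0
1 1 1 1 1
1 0 1 1 1
1 0 1 0 0

After press 5 at (2,3):
0 1 0 0 0
1 1 1 0 1
1 0 0 0 0
1 0 1 1 0

After press 6 at (3,2):
0 1 0 0 0
1 1 1 0 1
1 0 1 0 0
1 1 0 0 0

After press 7 at (0,1):
1 0 1 0 0
1 0 1 0 1
1 0 1 0 0
1 1 0 0 0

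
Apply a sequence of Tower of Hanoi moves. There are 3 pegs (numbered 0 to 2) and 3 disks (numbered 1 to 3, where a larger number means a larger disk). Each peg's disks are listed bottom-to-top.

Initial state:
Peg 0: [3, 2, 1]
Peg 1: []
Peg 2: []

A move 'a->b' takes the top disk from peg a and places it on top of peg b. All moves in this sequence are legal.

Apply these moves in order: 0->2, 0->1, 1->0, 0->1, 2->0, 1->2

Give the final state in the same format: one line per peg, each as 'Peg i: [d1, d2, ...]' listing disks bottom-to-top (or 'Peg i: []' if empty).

After move 1 (0->2):
Peg 0: [3, 2]
Peg 1: []
Peg 2: [1]

After move 2 (0->1):
Peg 0: [3]
Peg 1: [2]
Peg 2: [1]

After move 3 (1->0):
Peg 0: [3, 2]
Peg 1: []
Peg 2: [1]

After move 4 (0->1):
Peg 0: [3]
Peg 1: [2]
Peg 2: [1]

After move 5 (2->0):
Peg 0: [3, 1]
Peg 1: [2]
Peg 2: []

After move 6 (1->2):
Peg 0: [3, 1]
Peg 1: []
Peg 2: [2]

Answer: Peg 0: [3, 1]
Peg 1: []
Peg 2: [2]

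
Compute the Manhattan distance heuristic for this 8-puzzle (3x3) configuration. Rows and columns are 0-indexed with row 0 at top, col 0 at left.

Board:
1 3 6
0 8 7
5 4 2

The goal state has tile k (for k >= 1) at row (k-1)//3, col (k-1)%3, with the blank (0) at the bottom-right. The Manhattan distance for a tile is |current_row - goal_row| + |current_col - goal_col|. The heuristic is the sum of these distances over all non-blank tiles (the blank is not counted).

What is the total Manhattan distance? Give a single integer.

Tile 1: (0,0)->(0,0) = 0
Tile 3: (0,1)->(0,2) = 1
Tile 6: (0,2)->(1,2) = 1
Tile 8: (1,1)->(2,1) = 1
Tile 7: (1,2)->(2,0) = 3
Tile 5: (2,0)->(1,1) = 2
Tile 4: (2,1)->(1,0) = 2
Tile 2: (2,2)->(0,1) = 3
Sum: 0 + 1 + 1 + 1 + 3 + 2 + 2 + 3 = 13

Answer: 13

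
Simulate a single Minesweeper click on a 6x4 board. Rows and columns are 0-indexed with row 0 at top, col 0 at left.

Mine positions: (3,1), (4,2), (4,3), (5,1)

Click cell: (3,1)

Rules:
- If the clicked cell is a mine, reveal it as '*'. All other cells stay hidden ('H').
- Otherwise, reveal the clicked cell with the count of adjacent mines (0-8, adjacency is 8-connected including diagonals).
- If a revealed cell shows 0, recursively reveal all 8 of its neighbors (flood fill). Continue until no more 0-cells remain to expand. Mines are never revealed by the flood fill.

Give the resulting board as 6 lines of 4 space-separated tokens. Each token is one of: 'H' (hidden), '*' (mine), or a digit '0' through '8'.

H H H H
H H H H
H H H H
H * H H
H H H H
H H H H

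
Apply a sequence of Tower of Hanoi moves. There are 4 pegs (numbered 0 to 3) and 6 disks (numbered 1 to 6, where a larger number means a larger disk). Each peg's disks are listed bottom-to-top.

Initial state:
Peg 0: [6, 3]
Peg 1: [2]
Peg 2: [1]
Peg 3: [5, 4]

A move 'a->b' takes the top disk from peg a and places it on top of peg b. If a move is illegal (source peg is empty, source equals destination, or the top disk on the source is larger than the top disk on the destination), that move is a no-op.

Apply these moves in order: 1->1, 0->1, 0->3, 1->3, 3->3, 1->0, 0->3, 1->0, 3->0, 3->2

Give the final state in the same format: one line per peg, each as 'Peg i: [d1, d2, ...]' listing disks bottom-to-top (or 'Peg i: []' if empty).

Answer: Peg 0: [6, 2]
Peg 1: []
Peg 2: [1]
Peg 3: [5, 4, 3]

Derivation:
After move 1 (1->1):
Peg 0: [6, 3]
Peg 1: [2]
Peg 2: [1]
Peg 3: [5, 4]

After move 2 (0->1):
Peg 0: [6, 3]
Peg 1: [2]
Peg 2: [1]
Peg 3: [5, 4]

After move 3 (0->3):
Peg 0: [6]
Peg 1: [2]
Peg 2: [1]
Peg 3: [5, 4, 3]

After move 4 (1->3):
Peg 0: [6]
Peg 1: []
Peg 2: [1]
Peg 3: [5, 4, 3, 2]

After move 5 (3->3):
Peg 0: [6]
Peg 1: []
Peg 2: [1]
Peg 3: [5, 4, 3, 2]

After move 6 (1->0):
Peg 0: [6]
Peg 1: []
Peg 2: [1]
Peg 3: [5, 4, 3, 2]

After move 7 (0->3):
Peg 0: [6]
Peg 1: []
Peg 2: [1]
Peg 3: [5, 4, 3, 2]

After move 8 (1->0):
Peg 0: [6]
Peg 1: []
Peg 2: [1]
Peg 3: [5, 4, 3, 2]

After move 9 (3->0):
Peg 0: [6, 2]
Peg 1: []
Peg 2: [1]
Peg 3: [5, 4, 3]

After move 10 (3->2):
Peg 0: [6, 2]
Peg 1: []
Peg 2: [1]
Peg 3: [5, 4, 3]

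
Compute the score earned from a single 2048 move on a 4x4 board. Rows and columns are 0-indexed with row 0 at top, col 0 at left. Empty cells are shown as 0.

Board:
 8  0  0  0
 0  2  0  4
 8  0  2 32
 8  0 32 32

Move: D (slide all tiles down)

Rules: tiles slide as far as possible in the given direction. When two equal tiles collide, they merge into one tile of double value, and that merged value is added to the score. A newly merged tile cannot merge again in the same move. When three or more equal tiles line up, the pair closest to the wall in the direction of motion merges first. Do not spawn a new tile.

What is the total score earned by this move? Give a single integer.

Answer: 80

Derivation:
Slide down:
col 0: [8, 0, 8, 8] -> [0, 0, 8, 16]  score +16 (running 16)
col 1: [0, 2, 0, 0] -> [0, 0, 0, 2]  score +0 (running 16)
col 2: [0, 0, 2, 32] -> [0, 0, 2, 32]  score +0 (running 16)
col 3: [0, 4, 32, 32] -> [0, 0, 4, 64]  score +64 (running 80)
Board after move:
 0  0  0  0
 0  0  0  0
 8  0  2  4
16  2 32 64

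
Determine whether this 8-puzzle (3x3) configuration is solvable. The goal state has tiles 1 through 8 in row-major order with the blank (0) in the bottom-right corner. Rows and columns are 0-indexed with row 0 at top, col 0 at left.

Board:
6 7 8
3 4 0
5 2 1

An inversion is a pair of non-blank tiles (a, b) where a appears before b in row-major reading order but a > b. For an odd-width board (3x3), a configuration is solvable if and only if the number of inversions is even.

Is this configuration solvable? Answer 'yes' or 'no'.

Answer: yes

Derivation:
Inversions (pairs i<j in row-major order where tile[i] > tile[j] > 0): 22
22 is even, so the puzzle is solvable.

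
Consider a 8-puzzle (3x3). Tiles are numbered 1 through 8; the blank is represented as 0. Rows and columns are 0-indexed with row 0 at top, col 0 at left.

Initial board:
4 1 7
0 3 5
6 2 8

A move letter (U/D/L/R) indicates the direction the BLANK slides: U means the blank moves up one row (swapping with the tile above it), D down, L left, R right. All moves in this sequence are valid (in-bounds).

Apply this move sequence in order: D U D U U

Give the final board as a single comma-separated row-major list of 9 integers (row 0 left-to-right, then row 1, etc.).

After move 1 (D):
4 1 7
6 3 5
0 2 8

After move 2 (U):
4 1 7
0 3 5
6 2 8

After move 3 (D):
4 1 7
6 3 5
0 2 8

After move 4 (U):
4 1 7
0 3 5
6 2 8

After move 5 (U):
0 1 7
4 3 5
6 2 8

Answer: 0, 1, 7, 4, 3, 5, 6, 2, 8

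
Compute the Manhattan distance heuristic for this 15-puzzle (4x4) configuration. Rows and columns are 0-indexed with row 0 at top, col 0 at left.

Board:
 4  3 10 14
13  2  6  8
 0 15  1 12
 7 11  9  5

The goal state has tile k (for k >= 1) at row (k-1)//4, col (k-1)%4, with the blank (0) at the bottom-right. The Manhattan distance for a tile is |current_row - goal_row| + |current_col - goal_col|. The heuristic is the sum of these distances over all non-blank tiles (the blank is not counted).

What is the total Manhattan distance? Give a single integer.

Answer: 36

Derivation:
Tile 4: (0,0)->(0,3) = 3
Tile 3: (0,1)->(0,2) = 1
Tile 10: (0,2)->(2,1) = 3
Tile 14: (0,3)->(3,1) = 5
Tile 13: (1,0)->(3,0) = 2
Tile 2: (1,1)->(0,1) = 1
Tile 6: (1,2)->(1,1) = 1
Tile 8: (1,3)->(1,3) = 0
Tile 15: (2,1)->(3,2) = 2
Tile 1: (2,2)->(0,0) = 4
Tile 12: (2,3)->(2,3) = 0
Tile 7: (3,0)->(1,2) = 4
Tile 11: (3,1)->(2,2) = 2
Tile 9: (3,2)->(2,0) = 3
Tile 5: (3,3)->(1,0) = 5
Sum: 3 + 1 + 3 + 5 + 2 + 1 + 1 + 0 + 2 + 4 + 0 + 4 + 2 + 3 + 5 = 36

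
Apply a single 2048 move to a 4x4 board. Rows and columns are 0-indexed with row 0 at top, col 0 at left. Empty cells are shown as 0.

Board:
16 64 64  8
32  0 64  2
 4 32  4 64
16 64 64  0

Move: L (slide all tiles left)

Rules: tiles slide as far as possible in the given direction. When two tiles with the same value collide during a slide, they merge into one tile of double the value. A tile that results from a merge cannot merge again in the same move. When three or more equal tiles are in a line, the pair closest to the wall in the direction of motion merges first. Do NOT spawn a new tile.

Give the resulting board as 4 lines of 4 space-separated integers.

Answer:  16 128   8   0
 32  64   2   0
  4  32   4  64
 16 128   0   0

Derivation:
Slide left:
row 0: [16, 64, 64, 8] -> [16, 128, 8, 0]
row 1: [32, 0, 64, 2] -> [32, 64, 2, 0]
row 2: [4, 32, 4, 64] -> [4, 32, 4, 64]
row 3: [16, 64, 64, 0] -> [16, 128, 0, 0]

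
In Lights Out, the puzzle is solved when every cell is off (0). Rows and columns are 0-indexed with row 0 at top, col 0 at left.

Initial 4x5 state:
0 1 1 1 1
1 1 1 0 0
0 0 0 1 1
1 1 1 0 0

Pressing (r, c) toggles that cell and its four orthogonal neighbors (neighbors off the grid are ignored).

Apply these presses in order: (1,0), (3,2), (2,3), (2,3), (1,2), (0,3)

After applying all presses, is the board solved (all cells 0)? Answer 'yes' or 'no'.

After press 1 at (1,0):
1 1 1 1 1
0 0 1 0 0
1 0 0 1 1
1 1 1 0 0

After press 2 at (3,2):
1 1 1 1 1
0 0 1 0 0
1 0 1 1 1
1 0 0 1 0

After press 3 at (2,3):
1 1 1 1 1
0 0 1 1 0
1 0 0 0 0
1 0 0 0 0

After press 4 at (2,3):
1 1 1 1 1
0 0 1 0 0
1 0 1 1 1
1 0 0 1 0

After press 5 at (1,2):
1 1 0 1 1
0 1 0 1 0
1 0 0 1 1
1 0 0 1 0

After press 6 at (0,3):
1 1 1 0 0
0 1 0 0 0
1 0 0 1 1
1 0 0 1 0

Lights still on: 9

Answer: no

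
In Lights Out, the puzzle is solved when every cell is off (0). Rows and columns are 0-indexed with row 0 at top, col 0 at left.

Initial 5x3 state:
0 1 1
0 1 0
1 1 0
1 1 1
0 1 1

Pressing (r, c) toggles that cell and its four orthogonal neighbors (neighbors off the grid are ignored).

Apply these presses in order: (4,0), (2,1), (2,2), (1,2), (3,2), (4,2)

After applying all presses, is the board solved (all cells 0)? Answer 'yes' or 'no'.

Answer: no

Derivation:
After press 1 at (4,0):
0 1 1
0 1 0
1 1 0
0 1 1
1 0 1

After press 2 at (2,1):
0 1 1
0 0 0
0 0 1
0 0 1
1 0 1

After press 3 at (2,2):
0 1 1
0 0 1
0 1 0
0 0 0
1 0 1

After press 4 at (1,2):
0 1 0
0 1 0
0 1 1
0 0 0
1 0 1

After press 5 at (3,2):
0 1 0
0 1 0
0 1 0
0 1 1
1 0 0

After press 6 at (4,2):
0 1 0
0 1 0
0 1 0
0 1 0
1 1 1

Lights still on: 7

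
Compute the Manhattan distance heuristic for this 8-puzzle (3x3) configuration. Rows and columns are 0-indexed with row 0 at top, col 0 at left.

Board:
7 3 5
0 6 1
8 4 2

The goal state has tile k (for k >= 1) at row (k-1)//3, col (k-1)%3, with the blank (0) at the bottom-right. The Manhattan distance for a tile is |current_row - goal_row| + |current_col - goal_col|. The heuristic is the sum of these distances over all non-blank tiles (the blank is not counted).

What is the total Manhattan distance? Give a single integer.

Answer: 15

Derivation:
Tile 7: (0,0)->(2,0) = 2
Tile 3: (0,1)->(0,2) = 1
Tile 5: (0,2)->(1,1) = 2
Tile 6: (1,1)->(1,2) = 1
Tile 1: (1,2)->(0,0) = 3
Tile 8: (2,0)->(2,1) = 1
Tile 4: (2,1)->(1,0) = 2
Tile 2: (2,2)->(0,1) = 3
Sum: 2 + 1 + 2 + 1 + 3 + 1 + 2 + 3 = 15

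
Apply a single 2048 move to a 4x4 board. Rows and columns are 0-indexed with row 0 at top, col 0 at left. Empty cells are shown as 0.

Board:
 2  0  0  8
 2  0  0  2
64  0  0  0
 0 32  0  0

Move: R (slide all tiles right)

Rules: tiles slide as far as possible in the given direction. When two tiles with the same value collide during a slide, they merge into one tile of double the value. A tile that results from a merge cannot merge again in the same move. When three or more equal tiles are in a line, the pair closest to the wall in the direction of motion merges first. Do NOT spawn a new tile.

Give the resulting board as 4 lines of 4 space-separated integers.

Slide right:
row 0: [2, 0, 0, 8] -> [0, 0, 2, 8]
row 1: [2, 0, 0, 2] -> [0, 0, 0, 4]
row 2: [64, 0, 0, 0] -> [0, 0, 0, 64]
row 3: [0, 32, 0, 0] -> [0, 0, 0, 32]

Answer:  0  0  2  8
 0  0  0  4
 0  0  0 64
 0  0  0 32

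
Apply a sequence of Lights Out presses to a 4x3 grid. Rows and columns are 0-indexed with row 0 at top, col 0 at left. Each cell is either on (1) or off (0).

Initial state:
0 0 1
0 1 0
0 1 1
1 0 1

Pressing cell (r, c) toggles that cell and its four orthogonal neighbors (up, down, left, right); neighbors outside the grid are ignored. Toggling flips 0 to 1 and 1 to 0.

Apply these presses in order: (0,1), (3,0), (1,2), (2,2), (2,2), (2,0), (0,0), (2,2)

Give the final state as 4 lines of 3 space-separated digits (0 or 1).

Answer: 0 0 1
0 1 0
0 1 1
1 1 0

Derivation:
After press 1 at (0,1):
1 1 0
0 0 0
0 1 1
1 0 1

After press 2 at (3,0):
1 1 0
0 0 0
1 1 1
0 1 1

After press 3 at (1,2):
1 1 1
0 1 1
1 1 0
0 1 1

After press 4 at (2,2):
1 1 1
0 1 0
1 0 1
0 1 0

After press 5 at (2,2):
1 1 1
0 1 1
1 1 0
0 1 1

After press 6 at (2,0):
1 1 1
1 1 1
0 0 0
1 1 1

After press 7 at (0,0):
0 0 1
0 1 1
0 0 0
1 1 1

After press 8 at (2,2):
0 0 1
0 1 0
0 1 1
1 1 0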